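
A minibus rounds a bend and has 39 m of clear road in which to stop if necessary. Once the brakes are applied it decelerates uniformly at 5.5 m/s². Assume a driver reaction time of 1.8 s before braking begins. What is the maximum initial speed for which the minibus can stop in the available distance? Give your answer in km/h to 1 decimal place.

Maximum speed ≈ 47.0 km/h

Stopping distance: v·t_r + v²/(2a) = 39 with t_r = 1.8 s and a = 5.500 m/s².
So v² + 19.800 v − 429.00 = 0.
Positive root: v = −a·t_r + √((a·t_r)² + 2a·d) = −9.900 + √(98.010 + 429.00) = 13.0567 m/s.
13.0567 m/s × 3.6 = 47.004 km/h.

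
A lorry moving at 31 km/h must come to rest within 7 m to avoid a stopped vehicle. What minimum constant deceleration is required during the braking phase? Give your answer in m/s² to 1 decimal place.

31 km/h ÷ 3.6 = 8.6111 m/s.
v² = 2a·d ⇒ a = v²/(2d) = 8.6111² / (2 × 7.000) = 74.151 / 14.000 = 5.2965 m/s².

Required deceleration ≈ 5.3 m/s²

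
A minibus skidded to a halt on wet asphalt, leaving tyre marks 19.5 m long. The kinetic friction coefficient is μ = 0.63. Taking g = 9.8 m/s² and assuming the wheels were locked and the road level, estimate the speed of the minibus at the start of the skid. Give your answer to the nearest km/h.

Deceleration a = μg = 0.63 × 9.8 = 6.174 m/s².
v = √(2a·d) = √(2 × 6.174 × 19.5) = √240.786 = 15.5173 m/s.
= 15.5173 × 3.6 = 55.862 km/h.

Initial speed ≈ 56 km/h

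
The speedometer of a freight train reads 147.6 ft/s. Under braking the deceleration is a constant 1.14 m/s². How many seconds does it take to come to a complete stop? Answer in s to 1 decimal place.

147.6 ft/s × 0.3048 = 44.9885 m/s.
Braking time = v/a = 44.9885 / 1.140 = 39.464 s.

Braking time ≈ 39.5 s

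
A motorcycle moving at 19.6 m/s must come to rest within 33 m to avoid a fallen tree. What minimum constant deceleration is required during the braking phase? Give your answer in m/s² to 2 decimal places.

v² = 2a·d ⇒ a = v²/(2d) = 19.6000² / (2 × 33.000) = 384.160 / 66.000 = 5.8206 m/s².

Required deceleration ≈ 5.82 m/s²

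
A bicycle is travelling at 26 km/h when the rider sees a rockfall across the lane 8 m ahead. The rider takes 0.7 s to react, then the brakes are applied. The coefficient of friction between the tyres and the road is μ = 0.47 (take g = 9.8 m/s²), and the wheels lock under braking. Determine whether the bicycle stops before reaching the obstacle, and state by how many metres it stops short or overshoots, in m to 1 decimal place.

26 km/h ÷ 3.6 = 7.2222 m/s.
a = μg = 0.47 × 9.8 = 4.606 m/s².
Reaction distance = 7.2222 × 0.7 = 5.056 m.
Braking distance = v²/(2a) = 52.160 / 9.212 = 5.662 m.
Total stopping distance = 5.056 + 5.662 = 10.718 m, vs 8 m available — it cannot stop in time and overshoots by 10.718 − 8 = 2.718 m.

No — it overshoots by 2.7 m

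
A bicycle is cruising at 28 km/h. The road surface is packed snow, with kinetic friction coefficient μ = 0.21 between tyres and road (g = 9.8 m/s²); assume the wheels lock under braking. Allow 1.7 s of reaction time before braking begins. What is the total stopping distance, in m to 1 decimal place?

28 km/h ÷ 3.6 = 7.7778 m/s.
a = μg = 0.21 × 9.8 = 2.058 m/s².
Reaction distance = v·t_r = 7.7778 × 1.7 = 13.222 m.
Braking distance = v²/(2a) = 7.7778² / (2 × 2.058) = 60.494 / 4.116 = 14.697 m.
Total = 13.222 + 14.697 = 27.919 m.

Total stopping distance ≈ 27.9 m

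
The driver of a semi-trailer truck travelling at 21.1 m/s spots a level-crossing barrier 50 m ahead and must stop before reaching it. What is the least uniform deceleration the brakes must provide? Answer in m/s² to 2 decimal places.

v² = 2a·d ⇒ a = v²/(2d) = 21.1000² / (2 × 50.000) = 445.210 / 100.000 = 4.4521 m/s².

Required deceleration ≈ 4.45 m/s²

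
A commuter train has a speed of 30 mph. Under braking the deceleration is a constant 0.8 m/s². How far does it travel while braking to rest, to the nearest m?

Braking distance ≈ 112 m

30 mph × 0.44704 = 13.4112 m/s.
Braking distance = v²/(2a) = 13.4112² / (2 × 0.800) = 179.860 / 1.600 = 112.413 m.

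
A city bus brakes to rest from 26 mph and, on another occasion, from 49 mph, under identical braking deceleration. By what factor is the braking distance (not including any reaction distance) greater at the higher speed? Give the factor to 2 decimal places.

Factor ≈ 3.55

Braking distance d = v²/(2a), so with a fixed, d ∝ v².
Factor = (49/26)² = 1.8846² = 3.5517.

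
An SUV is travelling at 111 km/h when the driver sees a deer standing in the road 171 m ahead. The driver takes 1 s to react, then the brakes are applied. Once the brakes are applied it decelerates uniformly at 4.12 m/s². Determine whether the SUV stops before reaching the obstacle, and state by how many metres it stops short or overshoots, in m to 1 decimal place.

111 km/h ÷ 3.6 = 30.8333 m/s.
Reaction distance = 30.8333 × 1 = 30.833 m.
Braking distance = v²/(2a) = 950.692 / 8.240 = 115.375 m.
Total stopping distance = 30.833 + 115.375 = 146.208 m, vs 171 m available — it stops with 171 − 146.208 = 24.792 m to spare.

Yes — it stops 24.8 m short of the obstacle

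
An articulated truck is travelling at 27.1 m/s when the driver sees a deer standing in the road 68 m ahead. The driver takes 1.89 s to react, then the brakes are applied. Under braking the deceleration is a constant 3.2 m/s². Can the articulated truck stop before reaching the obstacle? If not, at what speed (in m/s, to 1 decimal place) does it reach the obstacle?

Reaction distance = 27.1000 × 1.89 = 51.219 m.
Braking distance needed to stop: v²/(2a) = 734.410 / 6.400 = 114.752 m, so total needed = 51.219 + 114.752 = 165.971 m > 68 m — it cannot stop.
Distance remaining when braking begins: 68 − 51.219 = 16.781 m.
v² = v₀² − 2a·d = 734.410 − 2 × 3.200 × 16.781 = 627.012 m²/s².
v = √627.012 = 25.040 m/s.

No — it strikes the obstacle at 25.0 m/s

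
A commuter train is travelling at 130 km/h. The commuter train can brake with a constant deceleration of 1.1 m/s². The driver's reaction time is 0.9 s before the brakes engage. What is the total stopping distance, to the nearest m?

130 km/h ÷ 3.6 = 36.1111 m/s.
Reaction distance = v·t_r = 36.1111 × 0.9 = 32.500 m.
Braking distance = v²/(2a) = 36.1111² / (2 × 1.100) = 1304.012 / 2.200 = 592.733 m.
Total = 32.500 + 592.733 = 625.233 m.

Total stopping distance ≈ 625 m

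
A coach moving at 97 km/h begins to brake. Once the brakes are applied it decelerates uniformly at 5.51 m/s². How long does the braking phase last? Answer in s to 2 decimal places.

Braking time ≈ 4.89 s

97 km/h ÷ 3.6 = 26.9444 m/s.
Braking time = v/a = 26.9444 / 5.510 = 4.890 s.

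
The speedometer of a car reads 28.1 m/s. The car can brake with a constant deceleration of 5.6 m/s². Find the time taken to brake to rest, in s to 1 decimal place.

Braking time = v/a = 28.1000 / 5.600 = 5.018 s.

Braking time ≈ 5.0 s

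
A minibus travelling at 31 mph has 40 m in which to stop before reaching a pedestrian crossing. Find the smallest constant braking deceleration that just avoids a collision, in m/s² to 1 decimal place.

31 mph × 0.44704 = 13.8582 m/s.
v² = 2a·d ⇒ a = v²/(2d) = 13.8582² / (2 × 40.000) = 192.050 / 80.000 = 2.4006 m/s².

Required deceleration ≈ 2.4 m/s²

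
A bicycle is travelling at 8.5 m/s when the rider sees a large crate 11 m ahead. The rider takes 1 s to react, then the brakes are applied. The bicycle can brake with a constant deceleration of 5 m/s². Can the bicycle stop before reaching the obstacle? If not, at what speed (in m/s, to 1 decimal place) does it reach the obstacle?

Reaction distance = 8.5000 × 1 = 8.500 m.
Braking distance needed to stop: v²/(2a) = 72.250 / 10.000 = 7.225 m, so total needed = 8.500 + 7.225 = 15.725 m > 11 m — it cannot stop.
Distance remaining when braking begins: 11 − 8.500 = 2.500 m.
v² = v₀² − 2a·d = 72.250 − 2 × 5.000 × 2.500 = 47.250 m²/s².
v = √47.250 = 6.874 m/s.

No — it strikes the obstacle at 6.9 m/s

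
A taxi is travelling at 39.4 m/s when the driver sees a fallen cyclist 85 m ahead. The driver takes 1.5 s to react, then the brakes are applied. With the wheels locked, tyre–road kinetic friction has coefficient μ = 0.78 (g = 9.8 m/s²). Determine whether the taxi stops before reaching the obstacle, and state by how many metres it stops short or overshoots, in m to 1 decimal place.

No — it overshoots by 75.6 m

a = μg = 0.78 × 9.8 = 7.644 m/s².
Reaction distance = 39.4000 × 1.5 = 59.100 m.
Braking distance = v²/(2a) = 1552.360 / 15.288 = 101.541 m.
Total stopping distance = 59.100 + 101.541 = 160.641 m, vs 85 m available — it cannot stop in time and overshoots by 160.641 − 85 = 75.641 m.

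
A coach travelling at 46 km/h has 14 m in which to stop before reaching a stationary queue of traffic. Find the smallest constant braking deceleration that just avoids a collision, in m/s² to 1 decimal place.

46 km/h ÷ 3.6 = 12.7778 m/s.
v² = 2a·d ⇒ a = v²/(2d) = 12.7778² / (2 × 14.000) = 163.272 / 28.000 = 5.8311 m/s².

Required deceleration ≈ 5.8 m/s²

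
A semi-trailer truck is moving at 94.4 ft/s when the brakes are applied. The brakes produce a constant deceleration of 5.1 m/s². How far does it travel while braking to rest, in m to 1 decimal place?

Braking distance ≈ 81.2 m

94.4 ft/s × 0.3048 = 28.7731 m/s.
Braking distance = v²/(2a) = 28.7731² / (2 × 5.100) = 827.891 / 10.200 = 81.166 m.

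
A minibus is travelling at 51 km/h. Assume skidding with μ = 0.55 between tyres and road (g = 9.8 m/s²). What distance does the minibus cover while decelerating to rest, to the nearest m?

Braking distance ≈ 19 m

51 km/h ÷ 3.6 = 14.1667 m/s.
a = μg = 0.55 × 9.8 = 5.390 m/s².
Braking distance = v²/(2a) = 14.1667² / (2 × 5.390) = 200.695 / 10.780 = 18.617 m.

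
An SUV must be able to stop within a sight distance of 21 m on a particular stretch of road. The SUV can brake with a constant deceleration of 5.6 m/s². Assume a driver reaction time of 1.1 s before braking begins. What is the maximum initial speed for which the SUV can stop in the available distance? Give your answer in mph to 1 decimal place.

Stopping distance: v·t_r + v²/(2a) = 21 with t_r = 1.1 s and a = 5.600 m/s².
So v² + 12.320 v − 235.20 = 0.
Positive root: v = −a·t_r + √((a·t_r)² + 2a·d) = −6.160 + √(37.946 + 235.20) = 10.3671 m/s.
10.3671 m/s ÷ 0.44704 = 23.191 mph.

Maximum speed ≈ 23.2 mph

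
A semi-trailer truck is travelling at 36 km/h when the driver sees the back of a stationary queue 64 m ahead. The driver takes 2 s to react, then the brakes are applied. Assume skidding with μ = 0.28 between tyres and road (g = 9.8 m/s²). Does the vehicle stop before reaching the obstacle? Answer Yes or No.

36 km/h ÷ 3.6 = 10.0000 m/s.
a = μg = 0.28 × 9.8 = 2.744 m/s².
Reaction distance = 10.0000 × 2 = 20.000 m.
Braking distance = v²/(2a) = 100.000 / 5.488 = 18.222 m.
Total stopping distance = 20.000 + 18.222 = 38.222 m, vs 64 m available — it stops with 64 − 38.222 = 25.778 m to spare.

Yes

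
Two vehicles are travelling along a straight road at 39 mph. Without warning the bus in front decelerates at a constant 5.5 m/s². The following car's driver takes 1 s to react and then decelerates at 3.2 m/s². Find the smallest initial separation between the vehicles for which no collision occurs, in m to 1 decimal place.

Minimum gap ≈ 37.3 m

39 mph × 0.44704 = 17.4346 m/s.
Leader travels v²/(2a_L) = 303.965 / 11.000 = 27.633 m before stopping.
Follower covers v·t_r = 17.4346 × 1 = 17.435 m while reacting, then v²/(2a_F) = 303.965 / 6.400 = 47.495 m while braking, for a total of 17.435 + 47.495 = 64.930 m.
Since a_F ≤ a_L and the follower starts braking later, the follower is never slower than the leader, so the closest approach is when both have stopped.
Minimum gap = 64.930 − 27.633 = 37.297 m.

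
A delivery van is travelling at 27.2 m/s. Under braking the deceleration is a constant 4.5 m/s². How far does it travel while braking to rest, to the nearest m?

Braking distance ≈ 82 m

Braking distance = v²/(2a) = 27.2000² / (2 × 4.500) = 739.840 / 9.000 = 82.204 m.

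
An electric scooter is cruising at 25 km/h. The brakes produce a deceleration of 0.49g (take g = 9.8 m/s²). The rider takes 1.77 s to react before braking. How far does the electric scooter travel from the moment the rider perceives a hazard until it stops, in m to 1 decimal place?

Total stopping distance ≈ 17.3 m

25 km/h ÷ 3.6 = 6.9444 m/s.
a = 0.49 × 9.8 = 4.802 m/s².
Reaction distance = v·t_r = 6.9444 × 1.77 = 12.292 m.
Braking distance = v²/(2a) = 6.9444² / (2 × 4.802) = 48.225 / 9.604 = 5.021 m.
Total = 12.292 + 5.021 = 17.313 m.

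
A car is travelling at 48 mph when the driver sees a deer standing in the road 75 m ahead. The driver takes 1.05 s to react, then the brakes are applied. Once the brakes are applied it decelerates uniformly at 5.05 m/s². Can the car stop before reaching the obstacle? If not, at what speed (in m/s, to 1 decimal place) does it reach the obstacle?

Yes — it stops about 6.9 m short of the obstacle, so it never reaches it

48 mph × 0.44704 = 21.4579 m/s.
Reaction distance = 21.4579 × 1.05 = 22.531 m.
Braking distance = v²/(2a) = 460.441 / 10.100 = 45.588 m.
Total stopping distance = 22.531 + 45.588 = 68.119 m, vs 75 m available — it stops with 75 − 68.119 = 6.881 m to spare.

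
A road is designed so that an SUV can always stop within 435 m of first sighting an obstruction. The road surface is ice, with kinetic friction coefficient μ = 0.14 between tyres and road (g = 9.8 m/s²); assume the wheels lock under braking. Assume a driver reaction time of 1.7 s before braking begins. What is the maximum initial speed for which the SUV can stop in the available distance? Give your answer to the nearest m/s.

Maximum speed ≈ 32 m/s

a = μg = 0.14 × 9.8 = 1.372 m/s².
Stopping distance: v·t_r + v²/(2a) = 435 with t_r = 1.7 s and a = 1.372 m/s².
So v² + 4.665 v − 1193.64 = 0.
Positive root: v = −a·t_r + √((a·t_r)² + 2a·d) = −2.332 + √(5.438 + 1193.64) = 32.2957 m/s.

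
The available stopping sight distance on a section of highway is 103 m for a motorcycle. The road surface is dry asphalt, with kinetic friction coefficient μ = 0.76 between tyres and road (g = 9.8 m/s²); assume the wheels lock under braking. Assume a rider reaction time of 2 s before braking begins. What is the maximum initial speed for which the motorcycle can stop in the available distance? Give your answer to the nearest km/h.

Maximum speed ≈ 97 km/h

a = μg = 0.76 × 9.8 = 7.448 m/s².
Stopping distance: v·t_r + v²/(2a) = 103 with t_r = 2 s and a = 7.448 m/s².
So v² + 29.792 v − 1534.29 = 0.
Positive root: v = −a·t_r + √((a·t_r)² + 2a·d) = −14.896 + √(221.891 + 1534.29) = 27.0108 m/s.
27.0108 m/s × 3.6 = 97.239 km/h.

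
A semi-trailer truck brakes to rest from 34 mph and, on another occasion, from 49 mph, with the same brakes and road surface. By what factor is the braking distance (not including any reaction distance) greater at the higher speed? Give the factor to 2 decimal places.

Braking distance d = v²/(2a), so with a fixed, d ∝ v².
Factor = (49/34)² = 1.4412² = 2.0771.

Factor ≈ 2.08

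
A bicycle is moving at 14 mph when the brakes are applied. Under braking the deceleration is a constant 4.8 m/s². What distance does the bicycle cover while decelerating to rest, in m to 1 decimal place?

14 mph × 0.44704 = 6.2586 m/s.
Braking distance = v²/(2a) = 6.2586² / (2 × 4.800) = 39.170 / 9.600 = 4.080 m.

Braking distance ≈ 4.1 m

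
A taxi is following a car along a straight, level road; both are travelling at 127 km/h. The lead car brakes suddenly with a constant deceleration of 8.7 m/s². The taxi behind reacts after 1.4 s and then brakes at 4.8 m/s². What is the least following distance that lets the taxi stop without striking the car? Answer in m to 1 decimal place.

127 km/h ÷ 3.6 = 35.2778 m/s.
Leader travels v²/(2a_L) = 1244.523 / 17.400 = 71.524 m before stopping.
Follower covers v·t_r = 35.2778 × 1.4 = 49.389 m while reacting, then v²/(2a_F) = 1244.523 / 9.600 = 129.638 m while braking, for a total of 49.389 + 129.638 = 179.027 m.
Since a_F ≤ a_L and the follower starts braking later, the follower is never slower than the leader, so the closest approach is when both have stopped.
Minimum gap = 179.027 − 71.524 = 107.503 m.

Minimum gap ≈ 107.5 m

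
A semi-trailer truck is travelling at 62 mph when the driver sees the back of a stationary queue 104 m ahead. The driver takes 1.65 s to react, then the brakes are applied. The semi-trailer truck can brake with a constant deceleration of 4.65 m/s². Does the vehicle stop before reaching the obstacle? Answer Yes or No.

62 mph × 0.44704 = 27.7165 m/s.
Reaction distance = 27.7165 × 1.65 = 45.732 m.
Braking distance = v²/(2a) = 768.204 / 9.300 = 82.603 m.
Total stopping distance = 45.732 + 82.603 = 128.335 m, vs 104 m available — it cannot stop in time and overshoots by 128.335 − 104 = 24.335 m.

No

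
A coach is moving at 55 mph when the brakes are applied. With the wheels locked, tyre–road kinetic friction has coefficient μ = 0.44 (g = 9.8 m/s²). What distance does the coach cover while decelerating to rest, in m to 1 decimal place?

Braking distance ≈ 70.1 m

55 mph × 0.44704 = 24.5872 m/s.
a = μg = 0.44 × 9.8 = 4.312 m/s².
Braking distance = v²/(2a) = 24.5872² / (2 × 4.312) = 604.530 / 8.624 = 70.099 m.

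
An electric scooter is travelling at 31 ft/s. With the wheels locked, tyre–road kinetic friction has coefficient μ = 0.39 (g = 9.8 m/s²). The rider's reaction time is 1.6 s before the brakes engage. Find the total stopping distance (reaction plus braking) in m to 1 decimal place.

31 ft/s × 0.3048 = 9.4488 m/s.
a = μg = 0.39 × 9.8 = 3.822 m/s².
Reaction distance = v·t_r = 9.4488 × 1.6 = 15.118 m.
Braking distance = v²/(2a) = 9.4488² / (2 × 3.822) = 89.280 / 7.644 = 11.680 m.
Total = 15.118 + 11.680 = 26.798 m.

Total stopping distance ≈ 26.8 m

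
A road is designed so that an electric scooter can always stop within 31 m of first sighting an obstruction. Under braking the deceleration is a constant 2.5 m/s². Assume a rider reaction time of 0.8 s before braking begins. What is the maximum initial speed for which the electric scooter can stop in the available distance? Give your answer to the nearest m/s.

Stopping distance: v·t_r + v²/(2a) = 31 with t_r = 0.8 s and a = 2.500 m/s².
So v² + 4.000 v − 155.00 = 0.
Positive root: v = −a·t_r + √((a·t_r)² + 2a·d) = −2.000 + √(4.000 + 155.00) = 10.6095 m/s.

Maximum speed ≈ 11 m/s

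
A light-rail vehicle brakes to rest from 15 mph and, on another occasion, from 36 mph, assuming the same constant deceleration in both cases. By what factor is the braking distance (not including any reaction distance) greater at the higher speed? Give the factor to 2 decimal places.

Factor ≈ 5.76

Braking distance d = v²/(2a), so with a fixed, d ∝ v².
Factor = (36/15)² = 2.4000² = 5.7600.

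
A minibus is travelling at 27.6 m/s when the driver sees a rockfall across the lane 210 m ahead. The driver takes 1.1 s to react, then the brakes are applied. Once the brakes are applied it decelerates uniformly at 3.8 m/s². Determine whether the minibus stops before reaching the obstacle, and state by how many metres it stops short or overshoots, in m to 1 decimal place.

Reaction distance = 27.6000 × 1.1 = 30.360 m.
Braking distance = v²/(2a) = 761.760 / 7.600 = 100.232 m.
Total stopping distance = 30.360 + 100.232 = 130.592 m, vs 210 m available — it stops with 210 − 130.592 = 79.408 m to spare.

Yes — it stops 79.4 m short of the obstacle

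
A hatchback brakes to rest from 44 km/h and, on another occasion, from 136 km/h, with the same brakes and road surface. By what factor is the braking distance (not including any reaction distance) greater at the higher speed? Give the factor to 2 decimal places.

Braking distance d = v²/(2a), so with a fixed, d ∝ v².
Factor = (136/44)² = 3.0909² = 9.5537.

Factor ≈ 9.55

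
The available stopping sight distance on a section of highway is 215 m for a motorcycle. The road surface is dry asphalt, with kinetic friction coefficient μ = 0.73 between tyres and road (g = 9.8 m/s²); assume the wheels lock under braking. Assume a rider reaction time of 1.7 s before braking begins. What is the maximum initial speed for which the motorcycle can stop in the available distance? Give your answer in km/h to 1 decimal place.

Maximum speed ≈ 160.6 km/h

a = μg = 0.73 × 9.8 = 7.154 m/s².
Stopping distance: v·t_r + v²/(2a) = 215 with t_r = 1.7 s and a = 7.154 m/s².
So v² + 24.324 v − 3076.22 = 0.
Positive root: v = −a·t_r + √((a·t_r)² + 2a·d) = −12.162 + √(147.914 + 3076.22) = 44.6195 m/s.
44.6195 m/s × 3.6 = 160.630 km/h.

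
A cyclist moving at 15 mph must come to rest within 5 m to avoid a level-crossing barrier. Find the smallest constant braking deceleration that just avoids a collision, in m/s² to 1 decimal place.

15 mph × 0.44704 = 6.7056 m/s.
v² = 2a·d ⇒ a = v²/(2d) = 6.7056² / (2 × 5.000) = 44.965 / 10.000 = 4.4965 m/s².

Required deceleration ≈ 4.5 m/s²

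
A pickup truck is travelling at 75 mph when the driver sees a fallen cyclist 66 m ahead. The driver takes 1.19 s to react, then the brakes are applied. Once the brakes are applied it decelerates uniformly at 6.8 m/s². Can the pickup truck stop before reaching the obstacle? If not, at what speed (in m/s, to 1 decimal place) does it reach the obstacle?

75 mph × 0.44704 = 33.5280 m/s.
Reaction distance = 33.5280 × 1.19 = 39.898 m.
Braking distance needed to stop: v²/(2a) = 1124.127 / 13.600 = 82.656 m, so total needed = 39.898 + 82.656 = 122.554 m > 66 m — it cannot stop.
Distance remaining when braking begins: 66 − 39.898 = 26.102 m.
v² = v₀² − 2a·d = 1124.127 − 2 × 6.800 × 26.102 = 769.140 m²/s².
v = √769.140 = 27.733 m/s.

No — it strikes the obstacle at 27.7 m/s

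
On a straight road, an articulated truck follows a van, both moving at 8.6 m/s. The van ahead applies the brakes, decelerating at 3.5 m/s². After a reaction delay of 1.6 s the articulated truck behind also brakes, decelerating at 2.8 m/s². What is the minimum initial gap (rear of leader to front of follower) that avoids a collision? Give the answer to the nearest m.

Minimum gap ≈ 16 m

Leader travels v²/(2a_L) = 73.960 / 7.000 = 10.566 m before stopping.
Follower covers v·t_r = 8.6000 × 1.6 = 13.760 m while reacting, then v²/(2a_F) = 73.960 / 5.600 = 13.207 m while braking, for a total of 13.760 + 13.207 = 26.967 m.
Since a_F ≤ a_L and the follower starts braking later, the follower is never slower than the leader, so the closest approach is when both have stopped.
Minimum gap = 26.967 − 10.566 = 16.401 m.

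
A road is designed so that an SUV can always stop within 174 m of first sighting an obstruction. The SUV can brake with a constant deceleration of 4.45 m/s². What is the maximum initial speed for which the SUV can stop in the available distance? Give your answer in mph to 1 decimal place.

v²/(2a) = d ⇒ v = √(2 × 4.450 × 174) = √1548.60 = 39.3523 m/s.
39.3523 m/s ÷ 0.44704 = 88.029 mph.

Maximum speed ≈ 88.0 mph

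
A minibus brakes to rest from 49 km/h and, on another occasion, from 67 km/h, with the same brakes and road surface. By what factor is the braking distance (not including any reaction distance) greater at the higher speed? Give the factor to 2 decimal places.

Factor ≈ 1.87

Braking distance d = v²/(2a), so with a fixed, d ∝ v².
Factor = (67/49)² = 1.3673² = 1.8695.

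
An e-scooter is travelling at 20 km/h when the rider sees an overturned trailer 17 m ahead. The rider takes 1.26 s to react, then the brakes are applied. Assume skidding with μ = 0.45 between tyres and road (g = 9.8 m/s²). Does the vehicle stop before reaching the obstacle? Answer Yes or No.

20 km/h ÷ 3.6 = 5.5556 m/s.
a = μg = 0.45 × 9.8 = 4.410 m/s².
Reaction distance = 5.5556 × 1.26 = 7.000 m.
Braking distance = v²/(2a) = 30.865 / 8.820 = 3.499 m.
Total stopping distance = 7.000 + 3.499 = 10.499 m, vs 17 m available — it stops with 17 − 10.499 = 6.501 m to spare.

Yes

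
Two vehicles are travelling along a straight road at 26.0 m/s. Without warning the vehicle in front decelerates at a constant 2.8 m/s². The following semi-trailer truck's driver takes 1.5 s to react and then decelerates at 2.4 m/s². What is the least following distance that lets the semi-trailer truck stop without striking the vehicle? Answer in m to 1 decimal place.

Leader travels v²/(2a_L) = 676.000 / 5.600 = 120.714 m before stopping.
Follower covers v·t_r = 26.0000 × 1.5 = 39.000 m while reacting, then v²/(2a_F) = 676.000 / 4.800 = 140.833 m while braking, for a total of 39.000 + 140.833 = 179.833 m.
Since a_F ≤ a_L and the follower starts braking later, the follower is never slower than the leader, so the closest approach is when both have stopped.
Minimum gap = 179.833 − 120.714 = 59.119 m.

Minimum gap ≈ 59.1 m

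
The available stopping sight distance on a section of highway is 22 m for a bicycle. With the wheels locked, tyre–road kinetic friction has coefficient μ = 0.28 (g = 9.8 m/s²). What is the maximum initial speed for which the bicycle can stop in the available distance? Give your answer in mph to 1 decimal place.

a = μg = 0.28 × 9.8 = 2.744 m/s².
v²/(2a) = d ⇒ v = √(2 × 2.744 × 22) = √120.74 = 10.9882 m/s.
10.9882 m/s ÷ 0.44704 = 24.580 mph.

Maximum speed ≈ 24.6 mph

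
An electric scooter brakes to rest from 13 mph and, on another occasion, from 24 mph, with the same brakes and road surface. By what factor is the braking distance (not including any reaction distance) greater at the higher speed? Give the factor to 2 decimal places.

Braking distance d = v²/(2a), so with a fixed, d ∝ v².
Factor = (24/13)² = 1.8462² = 3.4085.

Factor ≈ 3.41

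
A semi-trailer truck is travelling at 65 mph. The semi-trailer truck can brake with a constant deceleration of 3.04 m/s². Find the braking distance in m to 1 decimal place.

Braking distance ≈ 138.9 m

65 mph × 0.44704 = 29.0576 m/s.
Braking distance = v²/(2a) = 29.0576² / (2 × 3.040) = 844.344 / 6.080 = 138.872 m.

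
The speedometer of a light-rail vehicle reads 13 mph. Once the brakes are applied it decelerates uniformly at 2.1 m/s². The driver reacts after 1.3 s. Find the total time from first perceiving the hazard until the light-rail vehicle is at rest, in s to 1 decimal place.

Total time ≈ 4.1 s

13 mph × 0.44704 = 5.8115 m/s.
Braking time = v/a = 5.8115 / 2.100 = 2.767 s.
Total = 1.3 + 2.767 = 4.067 s.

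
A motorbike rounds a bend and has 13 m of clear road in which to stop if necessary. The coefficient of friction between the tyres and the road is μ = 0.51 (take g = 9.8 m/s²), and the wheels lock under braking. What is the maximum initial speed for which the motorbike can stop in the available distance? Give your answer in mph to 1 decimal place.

a = μg = 0.51 × 9.8 = 4.998 m/s².
v²/(2a) = d ⇒ v = √(2 × 4.998 × 13) = √129.95 = 11.3996 m/s.
11.3996 m/s ÷ 0.44704 = 25.500 mph.

Maximum speed ≈ 25.5 mph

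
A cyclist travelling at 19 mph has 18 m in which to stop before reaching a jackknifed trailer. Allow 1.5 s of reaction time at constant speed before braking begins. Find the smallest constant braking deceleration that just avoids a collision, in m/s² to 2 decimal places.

19 mph × 0.44704 = 8.4938 m/s.
Distance covered during reaction = 8.4938 × 1.5 = 12.741 m.
Distance available for braking: 18 − 12.741 = 5.259 m.
v² = 2a·d ⇒ a = v²/(2d) = 8.4938² / (2 × 5.259) = 72.145 / 10.518 = 6.8592 m/s².

Required deceleration ≈ 6.86 m/s²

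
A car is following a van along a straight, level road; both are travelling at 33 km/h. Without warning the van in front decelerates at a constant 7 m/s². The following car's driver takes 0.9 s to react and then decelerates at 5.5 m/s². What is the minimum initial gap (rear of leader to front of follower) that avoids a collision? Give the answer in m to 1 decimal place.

33 km/h ÷ 3.6 = 9.1667 m/s.
Leader travels v²/(2a_L) = 84.028 / 14.000 = 6.002 m before stopping.
Follower covers v·t_r = 9.1667 × 0.9 = 8.250 m while reacting, then v²/(2a_F) = 84.028 / 11.000 = 7.639 m while braking, for a total of 8.250 + 7.639 = 15.889 m.
Since a_F ≤ a_L and the follower starts braking later, the follower is never slower than the leader, so the closest approach is when both have stopped.
Minimum gap = 15.889 − 6.002 = 9.887 m.

Minimum gap ≈ 9.9 m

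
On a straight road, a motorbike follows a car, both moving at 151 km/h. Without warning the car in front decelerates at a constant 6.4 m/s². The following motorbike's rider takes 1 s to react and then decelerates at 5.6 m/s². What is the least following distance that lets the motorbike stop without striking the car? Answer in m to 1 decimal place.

Minimum gap ≈ 61.6 m

151 km/h ÷ 3.6 = 41.9444 m/s.
Leader travels v²/(2a_L) = 1759.333 / 12.800 = 137.448 m before stopping.
Follower covers v·t_r = 41.9444 × 1 = 41.944 m while reacting, then v²/(2a_F) = 1759.333 / 11.200 = 157.083 m while braking, for a total of 41.944 + 157.083 = 199.027 m.
Since a_F ≤ a_L and the follower starts braking later, the follower is never slower than the leader, so the closest approach is when both have stopped.
Minimum gap = 199.027 − 137.448 = 61.579 m.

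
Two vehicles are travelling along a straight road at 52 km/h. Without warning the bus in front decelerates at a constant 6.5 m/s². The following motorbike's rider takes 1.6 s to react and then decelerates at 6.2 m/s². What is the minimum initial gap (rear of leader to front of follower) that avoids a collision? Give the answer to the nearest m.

52 km/h ÷ 3.6 = 14.4444 m/s.
Leader travels v²/(2a_L) = 208.641 / 13.000 = 16.049 m before stopping.
Follower covers v·t_r = 14.4444 × 1.6 = 23.111 m while reacting, then v²/(2a_F) = 208.641 / 12.400 = 16.826 m while braking, for a total of 23.111 + 16.826 = 39.937 m.
Since a_F ≤ a_L and the follower starts braking later, the follower is never slower than the leader, so the closest approach is when both have stopped.
Minimum gap = 39.937 − 16.049 = 23.888 m.

Minimum gap ≈ 24 m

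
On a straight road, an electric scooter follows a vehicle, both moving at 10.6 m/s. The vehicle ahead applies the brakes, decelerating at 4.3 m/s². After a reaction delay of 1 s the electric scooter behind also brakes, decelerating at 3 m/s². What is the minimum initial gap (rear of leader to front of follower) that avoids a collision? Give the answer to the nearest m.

Leader travels v²/(2a_L) = 112.360 / 8.600 = 13.065 m before stopping.
Follower covers v·t_r = 10.6000 × 1 = 10.600 m while reacting, then v²/(2a_F) = 112.360 / 6.000 = 18.727 m while braking, for a total of 10.600 + 18.727 = 29.327 m.
Since a_F ≤ a_L and the follower starts braking later, the follower is never slower than the leader, so the closest approach is when both have stopped.
Minimum gap = 29.327 − 13.065 = 16.262 m.

Minimum gap ≈ 16 m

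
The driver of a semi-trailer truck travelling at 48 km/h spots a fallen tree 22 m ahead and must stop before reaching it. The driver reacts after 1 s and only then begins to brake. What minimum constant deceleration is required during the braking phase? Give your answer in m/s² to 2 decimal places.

48 km/h ÷ 3.6 = 13.3333 m/s.
Distance covered during reaction = 13.3333 × 1 = 13.333 m.
Distance available for braking: 22 − 13.333 = 8.667 m.
v² = 2a·d ⇒ a = v²/(2d) = 13.3333² / (2 × 8.667) = 177.777 / 17.334 = 10.2560 m/s².

Required deceleration ≈ 10.26 m/s²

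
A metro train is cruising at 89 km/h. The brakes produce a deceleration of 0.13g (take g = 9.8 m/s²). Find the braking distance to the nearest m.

Braking distance ≈ 240 m

89 km/h ÷ 3.6 = 24.7222 m/s.
a = 0.13 × 9.8 = 1.274 m/s².
Braking distance = v²/(2a) = 24.7222² / (2 × 1.274) = 611.187 / 2.548 = 239.869 m.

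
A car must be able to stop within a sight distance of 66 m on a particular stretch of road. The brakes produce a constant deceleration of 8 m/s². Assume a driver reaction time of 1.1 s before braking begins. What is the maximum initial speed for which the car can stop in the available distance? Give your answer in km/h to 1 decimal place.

Stopping distance: v·t_r + v²/(2a) = 66 with t_r = 1.1 s and a = 8.000 m/s².
So v² + 17.600 v − 1056.00 = 0.
Positive root: v = −a·t_r + √((a·t_r)² + 2a·d) = −8.800 + √(77.440 + 1056.00) = 24.8666 m/s.
24.8666 m/s × 3.6 = 89.520 km/h.

Maximum speed ≈ 89.5 km/h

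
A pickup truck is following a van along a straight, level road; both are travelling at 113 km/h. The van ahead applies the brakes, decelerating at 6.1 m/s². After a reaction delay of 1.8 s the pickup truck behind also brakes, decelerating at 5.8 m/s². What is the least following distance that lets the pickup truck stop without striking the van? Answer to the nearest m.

Minimum gap ≈ 61 m

113 km/h ÷ 3.6 = 31.3889 m/s.
Leader travels v²/(2a_L) = 985.263 / 12.200 = 80.759 m before stopping.
Follower covers v·t_r = 31.3889 × 1.8 = 56.500 m while reacting, then v²/(2a_F) = 985.263 / 11.600 = 84.936 m while braking, for a total of 56.500 + 84.936 = 141.436 m.
Since a_F ≤ a_L and the follower starts braking later, the follower is never slower than the leader, so the closest approach is when both have stopped.
Minimum gap = 141.436 − 80.759 = 60.677 m.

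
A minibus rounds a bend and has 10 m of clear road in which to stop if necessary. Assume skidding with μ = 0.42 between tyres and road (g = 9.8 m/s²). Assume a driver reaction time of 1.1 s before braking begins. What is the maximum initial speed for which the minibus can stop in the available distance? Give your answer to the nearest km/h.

a = μg = 0.42 × 9.8 = 4.116 m/s².
Stopping distance: v·t_r + v²/(2a) = 10 with t_r = 1.1 s and a = 4.116 m/s².
So v² + 9.055 v − 82.32 = 0.
Positive root: v = −a·t_r + √((a·t_r)² + 2a·d) = −4.528 + √(20.503 + 82.32) = 5.6122 m/s.
5.6122 m/s × 3.6 = 20.204 km/h.

Maximum speed ≈ 20 km/h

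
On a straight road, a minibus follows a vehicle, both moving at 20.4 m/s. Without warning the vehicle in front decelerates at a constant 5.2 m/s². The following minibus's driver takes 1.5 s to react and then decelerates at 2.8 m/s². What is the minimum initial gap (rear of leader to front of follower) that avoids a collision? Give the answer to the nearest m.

Minimum gap ≈ 65 m

Leader travels v²/(2a_L) = 416.160 / 10.400 = 40.015 m before stopping.
Follower covers v·t_r = 20.4000 × 1.5 = 30.600 m while reacting, then v²/(2a_F) = 416.160 / 5.600 = 74.314 m while braking, for a total of 30.600 + 74.314 = 104.914 m.
Since a_F ≤ a_L and the follower starts braking later, the follower is never slower than the leader, so the closest approach is when both have stopped.
Minimum gap = 104.914 − 40.015 = 64.899 m.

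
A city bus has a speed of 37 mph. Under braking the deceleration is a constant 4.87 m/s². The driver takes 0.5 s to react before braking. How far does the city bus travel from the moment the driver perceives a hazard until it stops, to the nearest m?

Total stopping distance ≈ 36 m

37 mph × 0.44704 = 16.5405 m/s.
Reaction distance = v·t_r = 16.5405 × 0.5 = 8.270 m.
Braking distance = v²/(2a) = 16.5405² / (2 × 4.870) = 273.588 / 9.740 = 28.089 m.
Total = 8.270 + 28.089 = 36.359 m.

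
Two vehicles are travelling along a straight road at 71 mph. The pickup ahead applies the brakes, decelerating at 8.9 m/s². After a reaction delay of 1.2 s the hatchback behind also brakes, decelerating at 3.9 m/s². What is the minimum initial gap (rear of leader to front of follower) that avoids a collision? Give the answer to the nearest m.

Minimum gap ≈ 111 m

71 mph × 0.44704 = 31.7398 m/s.
Leader travels v²/(2a_L) = 1007.415 / 17.800 = 56.596 m before stopping.
Follower covers v·t_r = 31.7398 × 1.2 = 38.088 m while reacting, then v²/(2a_F) = 1007.415 / 7.800 = 129.156 m while braking, for a total of 38.088 + 129.156 = 167.244 m.
Since a_F ≤ a_L and the follower starts braking later, the follower is never slower than the leader, so the closest approach is when both have stopped.
Minimum gap = 167.244 − 56.596 = 110.648 m.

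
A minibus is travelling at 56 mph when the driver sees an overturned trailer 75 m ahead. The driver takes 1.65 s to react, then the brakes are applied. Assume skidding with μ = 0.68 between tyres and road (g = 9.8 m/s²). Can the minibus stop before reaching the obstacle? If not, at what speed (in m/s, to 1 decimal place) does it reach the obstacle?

No — it strikes the obstacle at 13.3 m/s

56 mph × 0.44704 = 25.0342 m/s.
a = μg = 0.68 × 9.8 = 6.664 m/s².
Reaction distance = 25.0342 × 1.65 = 41.306 m.
Braking distance needed to stop: v²/(2a) = 626.711 / 13.328 = 47.022 m, so total needed = 41.306 + 47.022 = 88.328 m > 75 m — it cannot stop.
Distance remaining when braking begins: 75 − 41.306 = 33.694 m.
v² = v₀² − 2a·d = 626.711 − 2 × 6.664 × 33.694 = 177.637 m²/s².
v = √177.637 = 13.328 m/s.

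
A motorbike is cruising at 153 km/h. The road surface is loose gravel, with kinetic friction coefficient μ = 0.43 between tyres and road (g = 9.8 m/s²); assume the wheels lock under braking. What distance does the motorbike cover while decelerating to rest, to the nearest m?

153 km/h ÷ 3.6 = 42.5000 m/s.
a = μg = 0.43 × 9.8 = 4.214 m/s².
Braking distance = v²/(2a) = 42.5000² / (2 × 4.214) = 1806.250 / 8.428 = 214.315 m.

Braking distance ≈ 214 m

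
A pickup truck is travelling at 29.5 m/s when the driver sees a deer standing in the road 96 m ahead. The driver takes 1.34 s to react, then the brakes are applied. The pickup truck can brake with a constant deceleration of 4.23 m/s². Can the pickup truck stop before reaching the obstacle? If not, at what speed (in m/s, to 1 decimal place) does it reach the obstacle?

Reaction distance = 29.5000 × 1.34 = 39.530 m.
Braking distance needed to stop: v²/(2a) = 870.250 / 8.460 = 102.866 m, so total needed = 39.530 + 102.866 = 142.396 m > 96 m — it cannot stop.
Distance remaining when braking begins: 96 − 39.530 = 56.470 m.
v² = v₀² − 2a·d = 870.250 − 2 × 4.230 × 56.470 = 392.514 m²/s².
v = √392.514 = 19.812 m/s.

No — it strikes the obstacle at 19.8 m/s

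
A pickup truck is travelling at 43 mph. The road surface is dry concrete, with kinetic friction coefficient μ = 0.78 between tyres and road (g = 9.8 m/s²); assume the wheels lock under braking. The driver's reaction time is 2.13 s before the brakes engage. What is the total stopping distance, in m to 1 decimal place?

Total stopping distance ≈ 65.1 m

43 mph × 0.44704 = 19.2227 m/s.
a = μg = 0.78 × 9.8 = 7.644 m/s².
Reaction distance = v·t_r = 19.2227 × 2.13 = 40.944 m.
Braking distance = v²/(2a) = 19.2227² / (2 × 7.644) = 369.512 / 15.288 = 24.170 m.
Total = 40.944 + 24.170 = 65.114 m.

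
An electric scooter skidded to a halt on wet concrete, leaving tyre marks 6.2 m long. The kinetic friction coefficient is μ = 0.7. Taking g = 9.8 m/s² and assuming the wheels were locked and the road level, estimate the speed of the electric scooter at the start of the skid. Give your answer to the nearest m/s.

Deceleration a = μg = 0.7 × 9.8 = 6.860 m/s².
v = √(2a·d) = √(2 × 6.860 × 6.2) = √85.064 = 9.2230 m/s.

Initial speed ≈ 9 m/s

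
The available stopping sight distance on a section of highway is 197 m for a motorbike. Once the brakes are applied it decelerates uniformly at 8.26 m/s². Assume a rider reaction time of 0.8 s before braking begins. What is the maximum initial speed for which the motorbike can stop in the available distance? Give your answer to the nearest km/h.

Stopping distance: v·t_r + v²/(2a) = 197 with t_r = 0.8 s and a = 8.260 m/s².
So v² + 13.216 v − 3254.44 = 0.
Positive root: v = −a·t_r + √((a·t_r)² + 2a·d) = −6.608 + √(43.666 + 3254.44) = 50.8211 m/s.
50.8211 m/s × 3.6 = 182.956 km/h.

Maximum speed ≈ 183 km/h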